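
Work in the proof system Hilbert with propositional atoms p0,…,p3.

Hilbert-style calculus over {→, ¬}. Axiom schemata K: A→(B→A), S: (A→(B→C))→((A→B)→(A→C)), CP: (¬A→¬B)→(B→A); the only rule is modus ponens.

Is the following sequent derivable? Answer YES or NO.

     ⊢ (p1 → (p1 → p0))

Truth-table refutation:
  v=0000: Γ:[] Δ:[(p1 → (p1 → p0))=T] refutes=False
  v=0001: Γ:[] Δ:[(p1 → (p1 → p0))=T] refutes=False
  v=0010: Γ:[] Δ:[(p1 → (p1 → p0))=T] refutes=False
  v=0011: Γ:[] Δ:[(p1 → (p1 → p0))=T] refutes=False
  v=0100: Γ:[] Δ:[(p1 → (p1 → p0))=F] refutes=True  ← countermodel

Result: NO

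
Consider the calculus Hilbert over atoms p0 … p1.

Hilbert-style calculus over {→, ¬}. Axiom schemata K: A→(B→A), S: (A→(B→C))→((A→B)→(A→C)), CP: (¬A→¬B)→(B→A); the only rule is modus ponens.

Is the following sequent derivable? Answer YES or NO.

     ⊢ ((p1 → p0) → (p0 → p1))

Truth-table refutation:
  v=00: Γ:[] Δ:[((p1 → p0) → (p0 → p1))=T] refutes=False
  v=01: Γ:[] Δ:[((p1 → p0) → (p0 → p1))=T] refutes=False
  v=10: Γ:[] Δ:[((p1 → p0) → (p0 → p1))=F] refutes=True  ← countermodel

Result: NO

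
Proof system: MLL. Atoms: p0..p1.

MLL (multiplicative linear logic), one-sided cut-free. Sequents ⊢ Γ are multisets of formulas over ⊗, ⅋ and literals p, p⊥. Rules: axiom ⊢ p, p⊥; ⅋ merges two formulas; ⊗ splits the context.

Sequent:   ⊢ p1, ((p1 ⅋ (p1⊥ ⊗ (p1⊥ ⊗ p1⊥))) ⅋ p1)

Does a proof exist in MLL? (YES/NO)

Derivation trace:
[⅋]  ⊢ p1, ((p1 ⅋ (p1⊥ ⊗ (p1⊥ ⊗ p1⊥))) ⅋ p1)
  [⅋]  ⊢ p1, p1, (p1 ⅋ (p1⊥ ⊗ (p1⊥ ⊗ p1⊥)))
    [⊗]  ⊢ p1, p1, p1, (p1⊥ ⊗ (p1⊥ ⊗ p1⊥))
      [Ax]  ⊢ p1, p1⊥
      [⊗]  ⊢ p1, p1, (p1⊥ ⊗ p1⊥)
        [Ax]  ⊢ p1, p1⊥
        [Ax]  ⊢ p1, p1⊥

Result: YES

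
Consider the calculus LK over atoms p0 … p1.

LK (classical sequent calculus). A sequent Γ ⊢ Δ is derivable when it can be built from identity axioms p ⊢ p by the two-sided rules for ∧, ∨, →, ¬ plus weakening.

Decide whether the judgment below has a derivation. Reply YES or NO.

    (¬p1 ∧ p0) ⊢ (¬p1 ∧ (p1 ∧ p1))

Truth-table refutation:
  v=00: Γ:[(¬p1 ∧ p0)=F] Δ:[(¬p1 ∧ (p1 ∧ p1))=F] refutes=False
  v=01: Γ:[(¬p1 ∧ p0)=F] Δ:[(¬p1 ∧ (p1 ∧ p1))=F] refutes=False
  v=10: Γ:[(¬p1 ∧ p0)=T] Δ:[(¬p1 ∧ (p1 ∧ p1))=F] refutes=True  ← countermodel

Result: NO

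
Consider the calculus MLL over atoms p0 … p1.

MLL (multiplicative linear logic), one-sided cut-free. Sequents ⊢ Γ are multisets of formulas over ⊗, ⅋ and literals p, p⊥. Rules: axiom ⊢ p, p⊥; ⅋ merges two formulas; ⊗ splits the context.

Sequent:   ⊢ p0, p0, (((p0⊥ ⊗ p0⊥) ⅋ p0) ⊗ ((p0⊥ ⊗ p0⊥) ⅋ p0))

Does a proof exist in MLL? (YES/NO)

Derivation trace:
[⊗]  ⊢ p0, p0, (((p0⊥ ⊗ p0⊥) ⅋ p0) ⊗ ((p0⊥ ⊗ p0⊥) ⅋ p0))
  [⅋]  ⊢ p0, ((p0⊥ ⊗ p0⊥) ⅋ p0)
    [⊗]  ⊢ p0, p0, (p0⊥ ⊗ p0⊥)
      [Ax]  ⊢ p0, p0⊥
      [Ax]  ⊢ p0, p0⊥
  [⅋]  ⊢ p0, ((p0⊥ ⊗ p0⊥) ⅋ p0)
    [⊗]  ⊢ p0, p0, (p0⊥ ⊗ p0⊥)
      [Ax]  ⊢ p0, p0⊥
      [Ax]  ⊢ p0, p0⊥

Result: YES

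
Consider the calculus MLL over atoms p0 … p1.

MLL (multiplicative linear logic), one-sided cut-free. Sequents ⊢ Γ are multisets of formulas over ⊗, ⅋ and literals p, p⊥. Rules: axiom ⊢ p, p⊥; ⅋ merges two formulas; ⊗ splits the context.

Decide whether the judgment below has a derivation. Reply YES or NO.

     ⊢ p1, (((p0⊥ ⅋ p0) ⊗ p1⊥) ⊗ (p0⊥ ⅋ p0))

Derivation (root first):
[⊗]  ⊢ p1, (((p0⊥ ⅋ p0) ⊗ p1⊥) ⊗ (p0⊥ ⅋ p0))
  [⊗]  ⊢ p1, ((p0⊥ ⅋ p0) ⊗ p1⊥)
    [⅋]  ⊢ (p0⊥ ⅋ p0)
      [Ax]  ⊢ p0, p0⊥
    [Ax]  ⊢ p1, p1⊥
  [⅋]  ⊢ (p0⊥ ⅋ p0)
    [Ax]  ⊢ p0, p0⊥

Result: YES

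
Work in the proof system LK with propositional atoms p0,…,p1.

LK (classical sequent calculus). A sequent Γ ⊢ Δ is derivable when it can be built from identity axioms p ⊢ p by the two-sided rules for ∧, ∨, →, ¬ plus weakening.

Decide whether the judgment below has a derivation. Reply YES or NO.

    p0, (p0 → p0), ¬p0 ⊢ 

Derivation trace:
[¬L] p0, (p0 → p0), ¬p0 ⊢ 
  [→L] p0, (p0 → p0) ⊢ p0
    [Ax] p0 ⊢ p0
    [Ax] p0 ⊢ p0

Result: YES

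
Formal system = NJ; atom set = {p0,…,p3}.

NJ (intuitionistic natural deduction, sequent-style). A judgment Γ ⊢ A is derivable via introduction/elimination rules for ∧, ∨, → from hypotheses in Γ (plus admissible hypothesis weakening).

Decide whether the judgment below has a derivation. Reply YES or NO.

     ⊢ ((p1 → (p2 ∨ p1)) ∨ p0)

Derivation (root first):
[∨I₁]  ⊢ ((p1 → (p2 ∨ p1)) ∨ p0)
  [→I]  ⊢ (p1 → (p2 ∨ p1))
    [∨I₂] p1 ⊢ (p2 ∨ p1)
      [Ax] p1 ⊢ p1

Result: YES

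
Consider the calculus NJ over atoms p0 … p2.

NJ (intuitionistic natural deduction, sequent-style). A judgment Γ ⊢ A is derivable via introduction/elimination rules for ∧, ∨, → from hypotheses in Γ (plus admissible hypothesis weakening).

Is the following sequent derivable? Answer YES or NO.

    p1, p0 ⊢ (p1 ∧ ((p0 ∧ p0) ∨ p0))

Proof tree:
[∧I] p1, p0 ⊢ (p1 ∧ ((p0 ∧ p0) ∨ p0))
  [Ax] p1 ⊢ p1
  [∨I₁] p0 ⊢ ((p0 ∧ p0) ∨ p0)
    [∧I] p0 ⊢ (p0 ∧ p0)
      [Ax] p0 ⊢ p0
      [Ax] p0 ⊢ p0

Result: YES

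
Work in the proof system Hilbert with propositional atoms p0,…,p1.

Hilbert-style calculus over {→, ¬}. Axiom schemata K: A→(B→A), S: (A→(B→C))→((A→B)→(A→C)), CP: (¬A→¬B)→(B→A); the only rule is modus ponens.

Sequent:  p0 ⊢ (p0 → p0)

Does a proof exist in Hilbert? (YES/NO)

Proof tree:
[MP] p0 ⊢ (p0 → p0)
  [K]  ⊢ (p0 → (p0 → p0))
  [MP] p0 ⊢ p0
    [MP] p0 ⊢ (p0 → p0)
      [K]  ⊢ (p0 → (p0 → p0))
      [Hyp] p0 ⊢ p0
    [Hyp] p0 ⊢ p0

Result: YES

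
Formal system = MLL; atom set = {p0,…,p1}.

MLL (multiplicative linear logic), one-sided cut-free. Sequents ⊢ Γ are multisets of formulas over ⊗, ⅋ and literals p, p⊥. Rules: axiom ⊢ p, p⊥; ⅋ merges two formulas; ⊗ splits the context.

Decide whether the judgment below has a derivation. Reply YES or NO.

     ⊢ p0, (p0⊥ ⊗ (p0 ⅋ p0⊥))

Proof tree:
[⊗]  ⊢ p0, (p0⊥ ⊗ (p0 ⅋ p0⊥))
  [Ax]  ⊢ p0, p0⊥
  [⅋]  ⊢ (p0 ⅋ p0⊥)
    [Ax]  ⊢ p0, p0⊥

Result: YES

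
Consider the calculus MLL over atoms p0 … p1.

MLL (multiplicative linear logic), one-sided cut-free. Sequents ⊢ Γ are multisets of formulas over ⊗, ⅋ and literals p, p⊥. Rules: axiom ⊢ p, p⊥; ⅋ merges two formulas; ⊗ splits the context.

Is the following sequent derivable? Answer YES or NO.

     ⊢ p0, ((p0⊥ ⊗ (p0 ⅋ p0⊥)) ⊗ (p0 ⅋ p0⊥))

Proof tree:
[⊗]  ⊢ p0, ((p0⊥ ⊗ (p0 ⅋ p0⊥)) ⊗ (p0 ⅋ p0⊥))
  [⊗]  ⊢ p0, (p0⊥ ⊗ (p0 ⅋ p0⊥))
    [Ax]  ⊢ p0, p0⊥
    [⅋]  ⊢ (p0 ⅋ p0⊥)
      [Ax]  ⊢ p0, p0⊥
  [⅋]  ⊢ (p0 ⅋ p0⊥)
    [Ax]  ⊢ p0, p0⊥

Result: YES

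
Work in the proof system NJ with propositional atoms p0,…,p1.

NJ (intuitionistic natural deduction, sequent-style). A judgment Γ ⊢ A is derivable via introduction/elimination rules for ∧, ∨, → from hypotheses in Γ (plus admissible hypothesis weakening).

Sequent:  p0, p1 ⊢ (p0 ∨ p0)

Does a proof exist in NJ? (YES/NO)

Proof tree:
[Wk] p0, p1 ⊢ (p0 ∨ p0)
  [∨I₂] p0 ⊢ (p0 ∨ p0)
    [Ax] p0 ⊢ p0

Result: YES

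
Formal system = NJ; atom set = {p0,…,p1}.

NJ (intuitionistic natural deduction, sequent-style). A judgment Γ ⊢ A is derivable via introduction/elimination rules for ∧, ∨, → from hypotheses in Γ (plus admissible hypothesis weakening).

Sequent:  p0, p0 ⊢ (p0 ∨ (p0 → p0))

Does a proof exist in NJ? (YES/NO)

Proof tree:
[Wk] p0, p0 ⊢ (p0 ∨ (p0 → p0))
  [Wk] p0 ⊢ (p0 ∨ (p0 → p0))
    [∨I₂]  ⊢ (p0 ∨ (p0 → p0))
      [→I]  ⊢ (p0 → p0)
        [Ax] p0 ⊢ p0

Result: YES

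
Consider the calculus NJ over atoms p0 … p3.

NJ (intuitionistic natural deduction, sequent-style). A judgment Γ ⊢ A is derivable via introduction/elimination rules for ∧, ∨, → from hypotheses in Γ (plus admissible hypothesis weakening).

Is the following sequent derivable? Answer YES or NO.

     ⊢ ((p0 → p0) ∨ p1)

Proof tree:
[∨I₁]  ⊢ ((p0 → p0) ∨ p1)
  [→I]  ⊢ (p0 → p0)
    [Ax] p0 ⊢ p0

Result: YES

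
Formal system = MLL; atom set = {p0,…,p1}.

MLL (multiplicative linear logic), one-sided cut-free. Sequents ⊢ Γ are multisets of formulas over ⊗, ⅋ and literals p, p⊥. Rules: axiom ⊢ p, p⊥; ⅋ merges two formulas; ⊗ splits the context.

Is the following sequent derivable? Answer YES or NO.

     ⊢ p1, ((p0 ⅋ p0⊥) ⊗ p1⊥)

Proof tree:
[⊗]  ⊢ p1, ((p0 ⅋ p0⊥) ⊗ p1⊥)
  [⅋]  ⊢ (p0 ⅋ p0⊥)
    [Ax]  ⊢ p0, p0⊥
  [Ax]  ⊢ p1, p1⊥

Result: YES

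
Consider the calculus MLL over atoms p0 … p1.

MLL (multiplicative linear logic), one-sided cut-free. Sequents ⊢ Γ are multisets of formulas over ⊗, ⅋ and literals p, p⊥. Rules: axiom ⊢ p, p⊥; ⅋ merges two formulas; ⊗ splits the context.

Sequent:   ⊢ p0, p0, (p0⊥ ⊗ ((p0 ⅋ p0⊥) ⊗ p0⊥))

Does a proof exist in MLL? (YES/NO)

Derivation (root first):
[⊗]  ⊢ p0, p0, (p0⊥ ⊗ ((p0 ⅋ p0⊥) ⊗ p0⊥))
  [Ax]  ⊢ p0, p0⊥
  [⊗]  ⊢ p0, ((p0 ⅋ p0⊥) ⊗ p0⊥)
    [⅋]  ⊢ (p0 ⅋ p0⊥)
      [Ax]  ⊢ p0, p0⊥
    [Ax]  ⊢ p0, p0⊥

Result: YES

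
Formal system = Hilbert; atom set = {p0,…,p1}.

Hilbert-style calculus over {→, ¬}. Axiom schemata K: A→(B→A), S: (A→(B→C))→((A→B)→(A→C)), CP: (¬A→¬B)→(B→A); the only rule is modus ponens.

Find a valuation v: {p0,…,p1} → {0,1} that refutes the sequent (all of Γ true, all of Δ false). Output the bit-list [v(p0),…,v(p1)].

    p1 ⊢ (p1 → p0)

Enumerate valuations to refute Γ ⊢ Δ:
  v=00: Γ:[p1=F] Δ:[(p1 → p0)=T] refutes=False
  v=01: Γ:[p1=T] Δ:[(p1 → p0)=F] refutes=True  ← countermodel

Result: [0, 1]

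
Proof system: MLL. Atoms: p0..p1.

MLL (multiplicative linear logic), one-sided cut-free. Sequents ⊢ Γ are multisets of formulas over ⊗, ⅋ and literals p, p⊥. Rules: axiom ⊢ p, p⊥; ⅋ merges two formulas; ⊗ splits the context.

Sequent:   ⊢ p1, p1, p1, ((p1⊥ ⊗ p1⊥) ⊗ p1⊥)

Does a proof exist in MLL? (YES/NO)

Proof tree:
[⊗]  ⊢ p1, p1, p1, ((p1⊥ ⊗ p1⊥) ⊗ p1⊥)
  [⊗]  ⊢ p1, p1, (p1⊥ ⊗ p1⊥)
    [Ax]  ⊢ p1, p1⊥
    [Ax]  ⊢ p1, p1⊥
  [Ax]  ⊢ p1, p1⊥

Result: YES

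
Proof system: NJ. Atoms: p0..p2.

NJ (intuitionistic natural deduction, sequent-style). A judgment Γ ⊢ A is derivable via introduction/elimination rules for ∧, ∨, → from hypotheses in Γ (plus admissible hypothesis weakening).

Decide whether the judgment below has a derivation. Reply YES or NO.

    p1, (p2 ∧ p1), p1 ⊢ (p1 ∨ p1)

Proof tree:
[Wk] p1, (p2 ∧ p1), p1 ⊢ (p1 ∨ p1)
  [Wk] p1, (p2 ∧ p1) ⊢ (p1 ∨ p1)
    [∨I₂] p1 ⊢ (p1 ∨ p1)
      [Ax] p1 ⊢ p1

Result: YES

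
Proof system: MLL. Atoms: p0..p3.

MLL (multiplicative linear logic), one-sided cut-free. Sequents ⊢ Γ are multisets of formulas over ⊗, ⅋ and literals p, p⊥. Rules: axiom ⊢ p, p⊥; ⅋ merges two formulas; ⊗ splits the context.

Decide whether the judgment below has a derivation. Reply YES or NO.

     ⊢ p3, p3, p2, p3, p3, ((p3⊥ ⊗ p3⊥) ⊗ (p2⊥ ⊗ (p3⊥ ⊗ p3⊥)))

Derivation trace:
[⊗]  ⊢ p3, p3, p2, p3, p3, ((p3⊥ ⊗ p3⊥) ⊗ (p2⊥ ⊗ (p3⊥ ⊗ p3⊥)))
  [⊗]  ⊢ p3, p3, (p3⊥ ⊗ p3⊥)
    [Ax]  ⊢ p3, p3⊥
    [Ax]  ⊢ p3, p3⊥
  [⊗]  ⊢ p2, p3, p3, (p2⊥ ⊗ (p3⊥ ⊗ p3⊥))
    [Ax]  ⊢ p2, p2⊥
    [⊗]  ⊢ p3, p3, (p3⊥ ⊗ p3⊥)
      [Ax]  ⊢ p3, p3⊥
      [Ax]  ⊢ p3, p3⊥

Result: YES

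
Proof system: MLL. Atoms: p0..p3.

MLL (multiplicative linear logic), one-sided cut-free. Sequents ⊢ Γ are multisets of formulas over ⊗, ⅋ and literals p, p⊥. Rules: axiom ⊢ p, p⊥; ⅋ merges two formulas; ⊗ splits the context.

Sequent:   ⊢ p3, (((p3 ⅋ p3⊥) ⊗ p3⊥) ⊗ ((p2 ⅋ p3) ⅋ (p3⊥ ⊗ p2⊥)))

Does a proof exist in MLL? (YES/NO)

Proof tree:
[⊗]  ⊢ p3, (((p3 ⅋ p3⊥) ⊗ p3⊥) ⊗ ((p2 ⅋ p3) ⅋ (p3⊥ ⊗ p2⊥)))
  [⊗]  ⊢ p3, ((p3 ⅋ p3⊥) ⊗ p3⊥)
    [⅋]  ⊢ (p3 ⅋ p3⊥)
      [Ax]  ⊢ p3, p3⊥
    [Ax]  ⊢ p3, p3⊥
  [⅋]  ⊢ ((p2 ⅋ p3) ⅋ (p3⊥ ⊗ p2⊥))
    [⅋]  ⊢ (p3⊥ ⊗ p2⊥), (p2 ⅋ p3)
      [⊗]  ⊢ p3, p2, (p3⊥ ⊗ p2⊥)
        [Ax]  ⊢ p3, p3⊥
        [Ax]  ⊢ p2, p2⊥

Result: YES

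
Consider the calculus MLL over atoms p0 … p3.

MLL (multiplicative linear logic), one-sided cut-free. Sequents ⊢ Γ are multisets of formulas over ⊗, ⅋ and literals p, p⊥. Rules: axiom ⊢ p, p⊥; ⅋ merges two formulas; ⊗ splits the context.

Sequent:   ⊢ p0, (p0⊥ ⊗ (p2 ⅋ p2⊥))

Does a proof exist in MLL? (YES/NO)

Derivation (root first):
[⊗]  ⊢ p0, (p0⊥ ⊗ (p2 ⅋ p2⊥))
  [Ax]  ⊢ p0, p0⊥
  [⅋]  ⊢ (p2 ⅋ p2⊥)
    [Ax]  ⊢ p2, p2⊥

Result: YES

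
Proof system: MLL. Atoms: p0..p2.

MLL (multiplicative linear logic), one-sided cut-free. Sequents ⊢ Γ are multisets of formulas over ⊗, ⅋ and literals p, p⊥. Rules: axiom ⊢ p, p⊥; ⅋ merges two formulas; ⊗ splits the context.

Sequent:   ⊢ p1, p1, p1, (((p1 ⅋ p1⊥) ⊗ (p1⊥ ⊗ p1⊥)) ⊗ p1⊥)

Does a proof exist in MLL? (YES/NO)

Derivation trace:
[⊗]  ⊢ p1, p1, p1, (((p1 ⅋ p1⊥) ⊗ (p1⊥ ⊗ p1⊥)) ⊗ p1⊥)
  [⊗]  ⊢ p1, p1, ((p1 ⅋ p1⊥) ⊗ (p1⊥ ⊗ p1⊥))
    [⅋]  ⊢ (p1 ⅋ p1⊥)
      [Ax]  ⊢ p1, p1⊥
    [⊗]  ⊢ p1, p1, (p1⊥ ⊗ p1⊥)
      [Ax]  ⊢ p1, p1⊥
      [Ax]  ⊢ p1, p1⊥
  [Ax]  ⊢ p1, p1⊥

Result: YES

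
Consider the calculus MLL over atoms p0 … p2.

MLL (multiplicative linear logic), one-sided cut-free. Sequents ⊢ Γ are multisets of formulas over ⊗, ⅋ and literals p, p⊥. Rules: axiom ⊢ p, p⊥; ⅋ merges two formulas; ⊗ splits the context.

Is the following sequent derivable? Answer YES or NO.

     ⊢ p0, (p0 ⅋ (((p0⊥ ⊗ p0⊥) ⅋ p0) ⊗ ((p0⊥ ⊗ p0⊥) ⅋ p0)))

Derivation (root first):
[⅋]  ⊢ p0, (p0 ⅋ (((p0⊥ ⊗ p0⊥) ⅋ p0) ⊗ ((p0⊥ ⊗ p0⊥) ⅋ p0)))
  [⊗]  ⊢ p0, p0, (((p0⊥ ⊗ p0⊥) ⅋ p0) ⊗ ((p0⊥ ⊗ p0⊥) ⅋ p0))
    [⅋]  ⊢ p0, ((p0⊥ ⊗ p0⊥) ⅋ p0)
      [⊗]  ⊢ p0, p0, (p0⊥ ⊗ p0⊥)
        [Ax]  ⊢ p0, p0⊥
        [Ax]  ⊢ p0, p0⊥
    [⅋]  ⊢ p0, ((p0⊥ ⊗ p0⊥) ⅋ p0)
      [⊗]  ⊢ p0, p0, (p0⊥ ⊗ p0⊥)
        [Ax]  ⊢ p0, p0⊥
        [Ax]  ⊢ p0, p0⊥

Result: YES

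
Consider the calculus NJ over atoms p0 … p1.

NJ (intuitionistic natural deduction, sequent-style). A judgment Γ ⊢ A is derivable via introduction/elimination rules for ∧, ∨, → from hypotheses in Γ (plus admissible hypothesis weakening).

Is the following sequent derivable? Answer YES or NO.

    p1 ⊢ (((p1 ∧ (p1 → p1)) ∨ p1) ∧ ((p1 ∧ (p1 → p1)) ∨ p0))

Derivation (root first):
[∧I] p1 ⊢ (((p1 ∧ (p1 → p1)) ∨ p1) ∧ ((p1 ∧ (p1 → p1)) ∨ p0))
  [∨I₁] p1 ⊢ ((p1 ∧ (p1 → p1)) ∨ p1)
    [∧I] p1 ⊢ (p1 ∧ (p1 → p1))
      [Ax] p1 ⊢ p1
      [→I]  ⊢ (p1 → p1)
        [Ax] p1 ⊢ p1
  [∨I₁] p1 ⊢ ((p1 ∧ (p1 → p1)) ∨ p0)
    [∧I] p1 ⊢ (p1 ∧ (p1 → p1))
      [Ax] p1 ⊢ p1
      [→I]  ⊢ (p1 → p1)
        [Ax] p1 ⊢ p1

Result: YES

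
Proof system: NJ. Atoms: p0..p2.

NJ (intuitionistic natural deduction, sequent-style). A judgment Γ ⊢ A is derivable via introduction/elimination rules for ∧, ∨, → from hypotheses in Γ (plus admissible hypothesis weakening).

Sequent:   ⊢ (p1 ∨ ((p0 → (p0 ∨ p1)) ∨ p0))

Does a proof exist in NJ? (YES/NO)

Derivation (root first):
[∨I₂]  ⊢ (p1 ∨ ((p0 → (p0 ∨ p1)) ∨ p0))
  [∨I₁]  ⊢ ((p0 → (p0 ∨ p1)) ∨ p0)
    [→I]  ⊢ (p0 → (p0 ∨ p1))
      [∨I₁] p0 ⊢ (p0 ∨ p1)
        [Ax] p0 ⊢ p0

Result: YES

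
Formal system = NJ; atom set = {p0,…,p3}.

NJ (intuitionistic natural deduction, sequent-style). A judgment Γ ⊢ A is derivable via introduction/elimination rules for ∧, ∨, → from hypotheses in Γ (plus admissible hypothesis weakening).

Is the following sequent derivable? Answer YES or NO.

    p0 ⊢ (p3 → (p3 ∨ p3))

Derivation (root first):
[→I] p0 ⊢ (p3 → (p3 ∨ p3))
  [∨I₁] p3, p0 ⊢ (p3 ∨ p3)
    [Wk] p3, p0 ⊢ p3
      [Ax] p3 ⊢ p3

Result: YES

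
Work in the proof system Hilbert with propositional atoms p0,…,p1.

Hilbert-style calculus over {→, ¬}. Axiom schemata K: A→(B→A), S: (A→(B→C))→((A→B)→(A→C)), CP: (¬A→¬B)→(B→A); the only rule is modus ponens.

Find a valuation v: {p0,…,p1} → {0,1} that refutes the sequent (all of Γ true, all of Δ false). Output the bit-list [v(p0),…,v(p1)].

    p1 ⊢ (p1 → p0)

Search for a countermodel by truth-table:
  v=00: Γ:[p1=F] Δ:[(p1 → p0)=T] refutes=False
  v=01: Γ:[p1=T] Δ:[(p1 → p0)=F] refutes=True  ← countermodel

Result: [0, 1]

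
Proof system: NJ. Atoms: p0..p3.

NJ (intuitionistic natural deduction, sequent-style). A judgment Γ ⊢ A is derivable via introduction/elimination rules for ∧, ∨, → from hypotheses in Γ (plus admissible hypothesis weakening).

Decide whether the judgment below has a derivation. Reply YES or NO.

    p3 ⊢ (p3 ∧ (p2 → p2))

Derivation trace:
[∧I] p3 ⊢ (p3 ∧ (p2 → p2))
  [Wk] p3, p3 ⊢ p3
    [Ax] p3 ⊢ p3
  [Wk] p3 ⊢ (p2 → p2)
    [→I]  ⊢ (p2 → p2)
      [Ax] p2 ⊢ p2

Result: YES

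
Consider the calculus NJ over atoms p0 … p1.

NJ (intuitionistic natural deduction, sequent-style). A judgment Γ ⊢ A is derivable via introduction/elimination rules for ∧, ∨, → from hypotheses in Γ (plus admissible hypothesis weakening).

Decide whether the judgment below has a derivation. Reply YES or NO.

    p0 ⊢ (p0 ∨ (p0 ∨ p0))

Proof tree:
[∨I₂] p0 ⊢ (p0 ∨ (p0 ∨ p0))
  [∨I₁] p0 ⊢ (p0 ∨ p0)
    [Ax] p0 ⊢ p0

Result: YES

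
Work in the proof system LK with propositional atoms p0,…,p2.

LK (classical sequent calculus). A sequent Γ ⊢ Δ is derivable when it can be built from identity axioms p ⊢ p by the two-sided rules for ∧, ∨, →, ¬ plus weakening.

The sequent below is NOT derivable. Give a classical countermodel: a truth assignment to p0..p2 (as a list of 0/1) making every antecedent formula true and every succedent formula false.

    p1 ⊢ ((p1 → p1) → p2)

Enumerate valuations to refute Γ ⊢ Δ:
  v=000: Γ:[p1=F] Δ:[((p1 → p1) → p2)=F] refutes=False
  v=001: Γ:[p1=F] Δ:[((p1 → p1) → p2)=T] refutes=False
  v=010: Γ:[p1=T] Δ:[((p1 → p1) → p2)=F] refutes=True  ← countermodel

Result: [0, 1, 0]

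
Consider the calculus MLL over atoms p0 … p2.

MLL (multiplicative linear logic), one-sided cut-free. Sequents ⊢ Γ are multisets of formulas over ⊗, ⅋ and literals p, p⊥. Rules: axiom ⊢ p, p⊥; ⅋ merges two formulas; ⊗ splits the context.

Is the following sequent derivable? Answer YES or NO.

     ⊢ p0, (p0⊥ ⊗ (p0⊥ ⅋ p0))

Proof tree:
[⊗]  ⊢ p0, (p0⊥ ⊗ (p0⊥ ⅋ p0))
  [Ax]  ⊢ p0, p0⊥
  [⅋]  ⊢ (p0⊥ ⅋ p0)
    [Ax]  ⊢ p0, p0⊥

Result: YES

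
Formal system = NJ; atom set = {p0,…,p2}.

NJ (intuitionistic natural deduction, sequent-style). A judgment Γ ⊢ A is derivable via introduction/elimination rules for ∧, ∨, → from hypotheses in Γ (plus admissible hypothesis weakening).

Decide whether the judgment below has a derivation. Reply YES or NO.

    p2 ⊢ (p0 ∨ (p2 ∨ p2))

Proof tree:
[∨I₂] p2 ⊢ (p0 ∨ (p2 ∨ p2))
  [∨I₁] p2 ⊢ (p2 ∨ p2)
    [Ax] p2 ⊢ p2

Result: YES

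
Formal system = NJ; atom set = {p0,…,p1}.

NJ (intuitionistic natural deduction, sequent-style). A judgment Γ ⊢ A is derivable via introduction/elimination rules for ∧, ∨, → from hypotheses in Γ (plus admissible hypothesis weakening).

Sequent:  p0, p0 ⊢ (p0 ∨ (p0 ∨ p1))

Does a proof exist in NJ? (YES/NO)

Derivation trace:
[Wk] p0, p0 ⊢ (p0 ∨ (p0 ∨ p1))
  [∨I₂] p0 ⊢ (p0 ∨ (p0 ∨ p1))
    [∨I₁] p0 ⊢ (p0 ∨ p1)
      [Ax] p0 ⊢ p0

Result: YES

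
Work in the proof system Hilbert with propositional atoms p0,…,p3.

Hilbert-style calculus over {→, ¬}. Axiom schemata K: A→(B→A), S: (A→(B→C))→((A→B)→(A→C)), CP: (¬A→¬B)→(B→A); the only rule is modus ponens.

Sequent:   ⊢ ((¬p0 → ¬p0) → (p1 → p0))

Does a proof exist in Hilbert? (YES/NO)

Truth-table refutation:
  v=0000: Γ:[] Δ:[((¬p0 → ¬p0) → (p1 → p0))=T] refutes=False
  v=0001: Γ:[] Δ:[((¬p0 → ¬p0) → (p1 → p0))=T] refutes=False
  v=0010: Γ:[] Δ:[((¬p0 → ¬p0) → (p1 → p0))=T] refutes=False
  v=0011: Γ:[] Δ:[((¬p0 → ¬p0) → (p1 → p0))=T] refutes=False
  v=0100: Γ:[] Δ:[((¬p0 → ¬p0) → (p1 → p0))=F] refutes=True  ← countermodel

Result: NO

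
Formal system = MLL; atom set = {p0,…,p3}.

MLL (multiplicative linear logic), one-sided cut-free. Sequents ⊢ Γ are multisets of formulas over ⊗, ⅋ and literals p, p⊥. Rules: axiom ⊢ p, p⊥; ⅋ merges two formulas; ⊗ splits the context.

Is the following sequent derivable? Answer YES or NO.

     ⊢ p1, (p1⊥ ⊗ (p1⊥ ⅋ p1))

Derivation (root first):
[⊗]  ⊢ p1, (p1⊥ ⊗ (p1⊥ ⅋ p1))
  [Ax]  ⊢ p1, p1⊥
  [⅋]  ⊢ (p1⊥ ⅋ p1)
    [Ax]  ⊢ p1, p1⊥

Result: YES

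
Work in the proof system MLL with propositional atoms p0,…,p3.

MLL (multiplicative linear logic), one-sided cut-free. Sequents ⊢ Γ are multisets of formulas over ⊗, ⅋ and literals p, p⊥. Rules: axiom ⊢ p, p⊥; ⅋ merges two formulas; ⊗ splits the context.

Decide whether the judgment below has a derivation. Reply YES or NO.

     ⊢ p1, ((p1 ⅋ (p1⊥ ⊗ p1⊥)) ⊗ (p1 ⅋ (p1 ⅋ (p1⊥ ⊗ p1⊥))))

Derivation (root first):
[⊗]  ⊢ p1, ((p1 ⅋ (p1⊥ ⊗ p1⊥)) ⊗ (p1 ⅋ (p1 ⅋ (p1⊥ ⊗ p1⊥))))
  [⅋]  ⊢ p1, (p1 ⅋ (p1⊥ ⊗ p1⊥))
    [⊗]  ⊢ p1, p1, (p1⊥ ⊗ p1⊥)
      [Ax]  ⊢ p1, p1⊥
      [Ax]  ⊢ p1, p1⊥
  [⅋]  ⊢ (p1 ⅋ (p1 ⅋ (p1⊥ ⊗ p1⊥)))
    [⅋]  ⊢ p1, (p1 ⅋ (p1⊥ ⊗ p1⊥))
      [⊗]  ⊢ p1, p1, (p1⊥ ⊗ p1⊥)
        [Ax]  ⊢ p1, p1⊥
        [Ax]  ⊢ p1, p1⊥

Result: YES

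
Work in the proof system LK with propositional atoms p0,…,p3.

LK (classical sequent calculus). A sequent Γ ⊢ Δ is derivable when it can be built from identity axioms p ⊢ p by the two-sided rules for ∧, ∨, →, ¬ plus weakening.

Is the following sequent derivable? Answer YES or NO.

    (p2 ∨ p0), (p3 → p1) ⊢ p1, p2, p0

Derivation (root first):
[→L] (p2 ∨ p0), (p3 → p1) ⊢ p1, p2, p0
  [WR] (p2 ∨ p0) ⊢ p2, p0, p3
    [∨L] (p2 ∨ p0) ⊢ p2, p0
      [Ax] p2 ⊢ p2
      [Ax] p0 ⊢ p0
  [Ax] p1 ⊢ p1

Result: YES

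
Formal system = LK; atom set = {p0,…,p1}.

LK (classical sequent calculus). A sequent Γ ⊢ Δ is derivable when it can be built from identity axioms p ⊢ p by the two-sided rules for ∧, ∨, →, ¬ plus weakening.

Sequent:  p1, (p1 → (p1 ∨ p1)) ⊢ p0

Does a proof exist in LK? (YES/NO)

Search for a countermodel by truth-table:
  v=00: Γ:[p1=F, (p1 → (p1 ∨ p1))=T] Δ:[p0=F] refutes=False
  v=01: Γ:[p1=T, (p1 → (p1 ∨ p1))=T] Δ:[p0=F] refutes=True  ← countermodel

Result: NO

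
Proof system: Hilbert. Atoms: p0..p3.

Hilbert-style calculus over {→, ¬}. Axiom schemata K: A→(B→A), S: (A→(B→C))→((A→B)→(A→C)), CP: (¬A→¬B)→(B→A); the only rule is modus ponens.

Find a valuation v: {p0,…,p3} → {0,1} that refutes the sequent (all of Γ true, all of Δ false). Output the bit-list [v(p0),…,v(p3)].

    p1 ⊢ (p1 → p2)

Search for a countermodel by truth-table:
  v=0000: Γ:[p1=F] Δ:[(p1 → p2)=T] refutes=False
  v=0001: Γ:[p1=F] Δ:[(p1 → p2)=T] refutes=False
  v=0010: Γ:[p1=F] Δ:[(p1 → p2)=T] refutes=False
  v=0011: Γ:[p1=F] Δ:[(p1 → p2)=T] refutes=False
  v=0100: Γ:[p1=T] Δ:[(p1 → p2)=F] refutes=True  ← countermodel

Result: [0, 1, 0, 0]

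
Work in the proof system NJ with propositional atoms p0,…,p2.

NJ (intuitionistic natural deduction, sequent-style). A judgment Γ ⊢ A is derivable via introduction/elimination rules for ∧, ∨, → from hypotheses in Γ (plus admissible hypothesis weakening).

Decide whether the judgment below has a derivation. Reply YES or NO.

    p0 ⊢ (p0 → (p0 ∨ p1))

Derivation (root first):
[→I] p0 ⊢ (p0 → (p0 ∨ p1))
  [Wk] p0, p0 ⊢ (p0 ∨ p1)
    [∨I₁] p0 ⊢ (p0 ∨ p1)
      [Ax] p0 ⊢ p0

Result: YES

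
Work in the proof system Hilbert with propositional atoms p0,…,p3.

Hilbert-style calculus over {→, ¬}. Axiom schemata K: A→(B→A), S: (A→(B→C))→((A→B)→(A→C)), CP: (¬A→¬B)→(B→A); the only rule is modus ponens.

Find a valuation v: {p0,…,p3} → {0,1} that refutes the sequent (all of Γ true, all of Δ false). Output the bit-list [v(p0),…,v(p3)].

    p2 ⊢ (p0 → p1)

Enumerate valuations to refute Γ ⊢ Δ:
  v=0000: Γ:[p2=F] Δ:[(p0 → p1)=T] refutes=False
  v=0001: Γ:[p2=F] Δ:[(p0 → p1)=T] refutes=False
  v=0010: Γ:[p2=T] Δ:[(p0 → p1)=T] refutes=False
  v=0011: Γ:[p2=T] Δ:[(p0 → p1)=T] refutes=False
  v=0100: Γ:[p2=F] Δ:[(p0 → p1)=T] refutes=False
  v=0101: Γ:[p2=F] Δ:[(p0 → p1)=T] refutes=False
  v=0110: Γ:[p2=T] Δ:[(p0 → p1)=T] refutes=False
  v=0111: Γ:[p2=T] Δ:[(p0 → p1)=T] refutes=False
  v=1000: Γ:[p2=F] Δ:[(p0 → p1)=F] refutes=False
  v=1001: Γ:[p2=F] Δ:[(p0 → p1)=F] refutes=False
  v=1010: Γ:[p2=T] Δ:[(p0 → p1)=F] refutes=True  ← countermodel

Result: [1, 0, 1, 0]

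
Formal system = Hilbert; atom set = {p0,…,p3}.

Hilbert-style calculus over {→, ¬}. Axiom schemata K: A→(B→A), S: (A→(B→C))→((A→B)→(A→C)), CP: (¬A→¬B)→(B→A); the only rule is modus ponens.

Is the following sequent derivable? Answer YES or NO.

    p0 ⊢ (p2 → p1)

Search for a countermodel by truth-table:
  v=0000: Γ:[p0=F] Δ:[(p2 → p1)=T] refutes=False
  v=0001: Γ:[p0=F] Δ:[(p2 → p1)=T] refutes=False
  v=0010: Γ:[p0=F] Δ:[(p2 → p1)=F] refutes=False
  v=0011: Γ:[p0=F] Δ:[(p2 → p1)=F] refutes=False
  v=0100: Γ:[p0=F] Δ:[(p2 → p1)=T] refutes=False
  v=0101: Γ:[p0=F] Δ:[(p2 → p1)=T] refutes=False
  v=0110: Γ:[p0=F] Δ:[(p2 → p1)=T] refutes=False
  v=0111: Γ:[p0=F] Δ:[(p2 → p1)=T] refutes=False
  v=1000: Γ:[p0=T] Δ:[(p2 → p1)=T] refutes=False
  v=1001: Γ:[p0=T] Δ:[(p2 → p1)=T] refutes=False
  v=1010: Γ:[p0=T] Δ:[(p2 → p1)=F] refutes=True  ← countermodel

Result: NO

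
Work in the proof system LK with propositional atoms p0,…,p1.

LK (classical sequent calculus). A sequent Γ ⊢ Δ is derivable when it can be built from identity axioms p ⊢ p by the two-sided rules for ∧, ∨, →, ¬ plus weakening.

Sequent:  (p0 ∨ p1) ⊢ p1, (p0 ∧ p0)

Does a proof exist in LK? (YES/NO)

Derivation trace:
[∨L] (p0 ∨ p1) ⊢ p1, (p0 ∧ p0)
  [∧R] p0 ⊢ (p0 ∧ p0)
    [Ax] p0 ⊢ p0
    [Ax] p0 ⊢ p0
  [Ax] p1 ⊢ p1

Result: YES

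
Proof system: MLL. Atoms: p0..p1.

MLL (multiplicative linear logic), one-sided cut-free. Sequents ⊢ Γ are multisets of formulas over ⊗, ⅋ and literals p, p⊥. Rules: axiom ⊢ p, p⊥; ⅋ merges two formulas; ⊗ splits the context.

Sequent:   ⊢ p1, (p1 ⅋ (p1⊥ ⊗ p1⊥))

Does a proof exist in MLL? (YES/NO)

Derivation (root first):
[⅋]  ⊢ p1, (p1 ⅋ (p1⊥ ⊗ p1⊥))
  [⊗]  ⊢ p1, p1, (p1⊥ ⊗ p1⊥)
    [Ax]  ⊢ p1, p1⊥
    [Ax]  ⊢ p1, p1⊥

Result: YES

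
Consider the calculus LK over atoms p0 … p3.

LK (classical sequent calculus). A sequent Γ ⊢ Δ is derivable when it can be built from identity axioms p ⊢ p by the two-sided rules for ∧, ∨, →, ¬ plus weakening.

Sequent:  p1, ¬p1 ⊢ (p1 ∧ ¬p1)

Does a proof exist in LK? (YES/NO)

Derivation (root first):
[¬L] p1, ¬p1 ⊢ (p1 ∧ ¬p1)
  [∧R] p1 ⊢ p1, (p1 ∧ ¬p1)
    [Ax] p1 ⊢ p1
    [¬R]  ⊢ p1, ¬p1
      [Ax] p1 ⊢ p1

Result: YES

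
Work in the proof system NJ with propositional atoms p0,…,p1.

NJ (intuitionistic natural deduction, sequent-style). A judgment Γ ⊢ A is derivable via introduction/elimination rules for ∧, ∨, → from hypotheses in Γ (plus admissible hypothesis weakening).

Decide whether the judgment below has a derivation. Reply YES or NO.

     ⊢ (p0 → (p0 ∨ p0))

Proof tree:
[→I]  ⊢ (p0 → (p0 ∨ p0))
  [∨I₁] p0 ⊢ (p0 ∨ p0)
    [Ax] p0 ⊢ p0

Result: YES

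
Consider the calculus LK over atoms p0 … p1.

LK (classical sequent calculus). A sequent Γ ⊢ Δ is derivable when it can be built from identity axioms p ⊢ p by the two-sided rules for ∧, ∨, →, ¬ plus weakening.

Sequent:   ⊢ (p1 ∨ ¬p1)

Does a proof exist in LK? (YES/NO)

Proof tree:
[∨R]  ⊢ (p1 ∨ ¬p1)
  [¬R]  ⊢ p1, ¬p1
    [Ax] p1 ⊢ p1

Result: YES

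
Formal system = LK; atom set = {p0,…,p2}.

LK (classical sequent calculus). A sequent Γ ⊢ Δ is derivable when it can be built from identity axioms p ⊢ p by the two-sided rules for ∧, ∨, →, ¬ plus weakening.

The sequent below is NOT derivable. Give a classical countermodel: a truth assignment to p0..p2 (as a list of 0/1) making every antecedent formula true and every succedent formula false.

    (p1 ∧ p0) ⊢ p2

Enumerate valuations to refute Γ ⊢ Δ:
  v=000: Γ:[(p1 ∧ p0)=F] Δ:[p2=F] refutes=False
  v=001: Γ:[(p1 ∧ p0)=F] Δ:[p2=T] refutes=False
  v=010: Γ:[(p1 ∧ p0)=F] Δ:[p2=F] refutes=False
  v=011: Γ:[(p1 ∧ p0)=F] Δ:[p2=T] refutes=False
  v=100: Γ:[(p1 ∧ p0)=F] Δ:[p2=F] refutes=False
  v=101: Γ:[(p1 ∧ p0)=F] Δ:[p2=T] refutes=False
  v=110: Γ:[(p1 ∧ p0)=T] Δ:[p2=F] refutes=True  ← countermodel

Result: [1, 1, 0]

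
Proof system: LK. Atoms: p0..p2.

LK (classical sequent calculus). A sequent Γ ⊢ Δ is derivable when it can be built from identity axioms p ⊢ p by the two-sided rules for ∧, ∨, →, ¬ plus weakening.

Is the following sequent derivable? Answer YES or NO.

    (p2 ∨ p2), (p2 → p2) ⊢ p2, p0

Derivation trace:
[WR] (p2 ∨ p2), (p2 → p2) ⊢ p2, p0
  [→L] (p2 ∨ p2), (p2 → p2) ⊢ p2
    [∨L] (p2 ∨ p2) ⊢ p2
      [Ax] p2 ⊢ p2
      [Ax] p2 ⊢ p2
    [Ax] p2 ⊢ p2

Result: YES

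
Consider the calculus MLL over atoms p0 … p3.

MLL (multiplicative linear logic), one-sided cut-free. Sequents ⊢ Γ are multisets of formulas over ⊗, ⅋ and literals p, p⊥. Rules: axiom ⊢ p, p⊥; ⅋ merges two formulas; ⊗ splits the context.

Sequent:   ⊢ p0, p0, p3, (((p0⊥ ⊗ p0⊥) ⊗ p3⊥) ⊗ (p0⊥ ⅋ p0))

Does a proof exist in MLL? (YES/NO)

Derivation (root first):
[⊗]  ⊢ p0, p0, p3, (((p0⊥ ⊗ p0⊥) ⊗ p3⊥) ⊗ (p0⊥ ⅋ p0))
  [⊗]  ⊢ p0, p0, p3, ((p0⊥ ⊗ p0⊥) ⊗ p3⊥)
    [⊗]  ⊢ p0, p0, (p0⊥ ⊗ p0⊥)
      [Ax]  ⊢ p0, p0⊥
      [Ax]  ⊢ p0, p0⊥
    [Ax]  ⊢ p3, p3⊥
  [⅋]  ⊢ (p0⊥ ⅋ p0)
    [Ax]  ⊢ p0, p0⊥

Result: YES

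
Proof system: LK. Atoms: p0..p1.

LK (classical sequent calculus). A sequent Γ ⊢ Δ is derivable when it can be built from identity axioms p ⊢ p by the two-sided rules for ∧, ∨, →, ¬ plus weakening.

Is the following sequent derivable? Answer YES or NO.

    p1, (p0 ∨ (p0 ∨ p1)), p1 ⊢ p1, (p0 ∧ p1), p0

Proof tree:
[WL] p1, (p0 ∨ (p0 ∨ p1)), p1 ⊢ p1, (p0 ∧ p1), p0
  [∨L] p1, (p0 ∨ (p0 ∨ p1)) ⊢ p1, (p0 ∧ p1), p0
    [∧R] p1, p0 ⊢ (p0 ∧ p1)
      [Ax] p0 ⊢ p0
      [Ax] p1 ⊢ p1
    [∨L] (p0 ∨ p1) ⊢ p1, p0
      [Ax] p0 ⊢ p0
      [Ax] p1 ⊢ p1

Result: YES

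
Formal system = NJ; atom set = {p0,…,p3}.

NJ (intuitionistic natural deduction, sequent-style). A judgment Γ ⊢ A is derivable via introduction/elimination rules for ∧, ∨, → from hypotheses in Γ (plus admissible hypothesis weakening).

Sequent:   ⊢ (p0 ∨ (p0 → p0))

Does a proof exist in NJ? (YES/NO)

Proof tree:
[∨I₂]  ⊢ (p0 ∨ (p0 → p0))
  [→I]  ⊢ (p0 → p0)
    [Ax] p0 ⊢ p0

Result: YES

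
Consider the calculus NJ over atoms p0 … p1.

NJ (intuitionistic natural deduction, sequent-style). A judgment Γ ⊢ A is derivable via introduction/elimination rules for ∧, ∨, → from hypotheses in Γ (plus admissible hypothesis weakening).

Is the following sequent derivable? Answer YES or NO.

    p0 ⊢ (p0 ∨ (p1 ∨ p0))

Derivation (root first):
[∨I₂] p0 ⊢ (p0 ∨ (p1 ∨ p0))
  [∨I₂] p0 ⊢ (p1 ∨ p0)
    [Ax] p0 ⊢ p0

Result: YES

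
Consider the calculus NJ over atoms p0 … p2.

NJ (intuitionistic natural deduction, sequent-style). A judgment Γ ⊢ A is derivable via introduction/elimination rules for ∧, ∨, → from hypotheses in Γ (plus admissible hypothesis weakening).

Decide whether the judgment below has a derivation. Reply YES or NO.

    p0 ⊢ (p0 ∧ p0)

Proof tree:
[∧I] p0 ⊢ (p0 ∧ p0)
  [Wk] p0, p0 ⊢ p0
    [Ax] p0 ⊢ p0
  [Wk] p0, p0 ⊢ p0
    [Ax] p0 ⊢ p0

Result: YES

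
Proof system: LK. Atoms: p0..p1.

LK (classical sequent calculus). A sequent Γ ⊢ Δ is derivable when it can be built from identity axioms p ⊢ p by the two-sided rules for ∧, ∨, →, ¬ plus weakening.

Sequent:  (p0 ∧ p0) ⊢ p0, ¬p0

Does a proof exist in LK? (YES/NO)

Derivation (root first):
[∧L] (p0 ∧ p0) ⊢ p0, ¬p0
  [WL] p0, p0 ⊢ p0, ¬p0
    [WL] p0 ⊢ p0, ¬p0
      [¬R]  ⊢ p0, ¬p0
        [Ax] p0 ⊢ p0

Result: YES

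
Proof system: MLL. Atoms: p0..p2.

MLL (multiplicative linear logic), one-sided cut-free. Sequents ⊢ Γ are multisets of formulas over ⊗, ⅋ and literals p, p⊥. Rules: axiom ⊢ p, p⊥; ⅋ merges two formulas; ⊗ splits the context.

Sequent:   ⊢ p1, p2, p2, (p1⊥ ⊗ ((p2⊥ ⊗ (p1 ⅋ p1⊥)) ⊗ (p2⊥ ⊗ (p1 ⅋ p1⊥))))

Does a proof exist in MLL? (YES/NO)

Proof tree:
[⊗]  ⊢ p1, p2, p2, (p1⊥ ⊗ ((p2⊥ ⊗ (p1 ⅋ p1⊥)) ⊗ (p2⊥ ⊗ (p1 ⅋ p1⊥))))
  [Ax]  ⊢ p1, p1⊥
  [⊗]  ⊢ p2, p2, ((p2⊥ ⊗ (p1 ⅋ p1⊥)) ⊗ (p2⊥ ⊗ (p1 ⅋ p1⊥)))
    [⊗]  ⊢ p2, (p2⊥ ⊗ (p1 ⅋ p1⊥))
      [Ax]  ⊢ p2, p2⊥
      [⅋]  ⊢ (p1 ⅋ p1⊥)
        [Ax]  ⊢ p1, p1⊥
    [⊗]  ⊢ p2, (p2⊥ ⊗ (p1 ⅋ p1⊥))
      [Ax]  ⊢ p2, p2⊥
      [⅋]  ⊢ (p1 ⅋ p1⊥)
        [Ax]  ⊢ p1, p1⊥

Result: YES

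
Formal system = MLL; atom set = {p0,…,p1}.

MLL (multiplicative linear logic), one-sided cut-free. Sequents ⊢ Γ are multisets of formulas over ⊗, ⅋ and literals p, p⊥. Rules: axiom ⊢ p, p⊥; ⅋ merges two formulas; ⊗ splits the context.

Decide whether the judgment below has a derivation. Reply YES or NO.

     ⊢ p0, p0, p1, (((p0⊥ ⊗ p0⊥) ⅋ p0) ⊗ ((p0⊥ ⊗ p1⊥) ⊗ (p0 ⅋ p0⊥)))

Derivation trace:
[⊗]  ⊢ p0, p0, p1, (((p0⊥ ⊗ p0⊥) ⅋ p0) ⊗ ((p0⊥ ⊗ p1⊥) ⊗ (p0 ⅋ p0⊥)))
  [⅋]  ⊢ p0, ((p0⊥ ⊗ p0⊥) ⅋ p0)
    [⊗]  ⊢ p0, p0, (p0⊥ ⊗ p0⊥)
      [Ax]  ⊢ p0, p0⊥
      [Ax]  ⊢ p0, p0⊥
  [⊗]  ⊢ p0, p1, ((p0⊥ ⊗ p1⊥) ⊗ (p0 ⅋ p0⊥))
    [⊗]  ⊢ p0, p1, (p0⊥ ⊗ p1⊥)
      [Ax]  ⊢ p0, p0⊥
      [Ax]  ⊢ p1, p1⊥
    [⅋]  ⊢ (p0 ⅋ p0⊥)
      [Ax]  ⊢ p0, p0⊥

Result: YES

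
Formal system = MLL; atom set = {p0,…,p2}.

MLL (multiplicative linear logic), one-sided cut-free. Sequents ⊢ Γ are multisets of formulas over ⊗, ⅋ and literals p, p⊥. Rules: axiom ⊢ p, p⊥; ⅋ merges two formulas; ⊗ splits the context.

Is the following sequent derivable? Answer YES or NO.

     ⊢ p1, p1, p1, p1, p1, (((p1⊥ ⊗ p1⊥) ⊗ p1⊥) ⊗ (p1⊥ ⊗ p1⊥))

Derivation (root first):
[⊗]  ⊢ p1, p1, p1, p1, p1, (((p1⊥ ⊗ p1⊥) ⊗ p1⊥) ⊗ (p1⊥ ⊗ p1⊥))
  [⊗]  ⊢ p1, p1, p1, ((p1⊥ ⊗ p1⊥) ⊗ p1⊥)
    [⊗]  ⊢ p1, p1, (p1⊥ ⊗ p1⊥)
      [Ax]  ⊢ p1, p1⊥
      [Ax]  ⊢ p1, p1⊥
    [Ax]  ⊢ p1, p1⊥
  [⊗]  ⊢ p1, p1, (p1⊥ ⊗ p1⊥)
    [Ax]  ⊢ p1, p1⊥
    [Ax]  ⊢ p1, p1⊥

Result: YES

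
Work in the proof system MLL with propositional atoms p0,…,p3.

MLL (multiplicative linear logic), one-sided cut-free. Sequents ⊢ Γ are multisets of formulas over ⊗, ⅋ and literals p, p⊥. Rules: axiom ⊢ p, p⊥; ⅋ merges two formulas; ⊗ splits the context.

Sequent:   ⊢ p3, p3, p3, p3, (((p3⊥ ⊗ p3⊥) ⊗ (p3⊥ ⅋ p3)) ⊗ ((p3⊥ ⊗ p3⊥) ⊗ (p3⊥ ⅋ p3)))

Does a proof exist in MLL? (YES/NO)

Proof tree:
[⊗]  ⊢ p3, p3, p3, p3, (((p3⊥ ⊗ p3⊥) ⊗ (p3⊥ ⅋ p3)) ⊗ ((p3⊥ ⊗ p3⊥) ⊗ (p3⊥ ⅋ p3)))
  [⊗]  ⊢ p3, p3, ((p3⊥ ⊗ p3⊥) ⊗ (p3⊥ ⅋ p3))
    [⊗]  ⊢ p3, p3, (p3⊥ ⊗ p3⊥)
      [Ax]  ⊢ p3, p3⊥
      [Ax]  ⊢ p3, p3⊥
    [⅋]  ⊢ (p3⊥ ⅋ p3)
      [Ax]  ⊢ p3, p3⊥
  [⊗]  ⊢ p3, p3, ((p3⊥ ⊗ p3⊥) ⊗ (p3⊥ ⅋ p3))
    [⊗]  ⊢ p3, p3, (p3⊥ ⊗ p3⊥)
      [Ax]  ⊢ p3, p3⊥
      [Ax]  ⊢ p3, p3⊥
    [⅋]  ⊢ (p3⊥ ⅋ p3)
      [Ax]  ⊢ p3, p3⊥

Result: YES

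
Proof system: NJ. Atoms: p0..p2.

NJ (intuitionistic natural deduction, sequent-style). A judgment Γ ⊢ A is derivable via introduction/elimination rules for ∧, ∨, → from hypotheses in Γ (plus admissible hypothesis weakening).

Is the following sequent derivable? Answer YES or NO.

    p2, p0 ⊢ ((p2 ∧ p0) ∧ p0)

Derivation trace:
[∧I] p2, p0 ⊢ ((p2 ∧ p0) ∧ p0)
  [∧I] p2, p0 ⊢ (p2 ∧ p0)
    [Ax] p2 ⊢ p2
    [Wk] p0, p2 ⊢ p0
      [Ax] p0 ⊢ p0
  [Ax] p0 ⊢ p0

Result: YES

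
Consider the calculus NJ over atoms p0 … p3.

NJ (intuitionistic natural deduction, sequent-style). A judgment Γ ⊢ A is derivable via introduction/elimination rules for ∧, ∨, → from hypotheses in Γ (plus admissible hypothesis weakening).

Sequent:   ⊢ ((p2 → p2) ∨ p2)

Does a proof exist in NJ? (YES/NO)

Derivation (root first):
[∨I₁]  ⊢ ((p2 → p2) ∨ p2)
  [→I]  ⊢ (p2 → p2)
    [Ax] p2 ⊢ p2

Result: YES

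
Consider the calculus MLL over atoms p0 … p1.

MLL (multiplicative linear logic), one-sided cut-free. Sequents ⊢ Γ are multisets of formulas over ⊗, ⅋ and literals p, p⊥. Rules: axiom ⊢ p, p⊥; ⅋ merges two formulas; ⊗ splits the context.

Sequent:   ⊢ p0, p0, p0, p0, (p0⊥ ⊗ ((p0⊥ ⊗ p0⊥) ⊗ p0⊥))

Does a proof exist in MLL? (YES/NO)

Derivation (root first):
[⊗]  ⊢ p0, p0, p0, p0, (p0⊥ ⊗ ((p0⊥ ⊗ p0⊥) ⊗ p0⊥))
  [Ax]  ⊢ p0, p0⊥
  [⊗]  ⊢ p0, p0, p0, ((p0⊥ ⊗ p0⊥) ⊗ p0⊥)
    [⊗]  ⊢ p0, p0, (p0⊥ ⊗ p0⊥)
      [Ax]  ⊢ p0, p0⊥
      [Ax]  ⊢ p0, p0⊥
    [Ax]  ⊢ p0, p0⊥

Result: YES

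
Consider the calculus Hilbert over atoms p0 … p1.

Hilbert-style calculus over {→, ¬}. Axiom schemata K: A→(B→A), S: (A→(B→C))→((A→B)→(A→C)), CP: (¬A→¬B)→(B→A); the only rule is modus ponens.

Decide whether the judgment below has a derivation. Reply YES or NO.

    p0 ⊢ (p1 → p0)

Proof tree:
[MP] p0 ⊢ (p1 → p0)
  [K]  ⊢ (p0 → (p1 → p0))
  [MP] p0 ⊢ p0
    [MP] p0 ⊢ (p0 → p0)
      [K]  ⊢ (p0 → (p0 → p0))
      [Hyp] p0 ⊢ p0
    [Hyp] p0 ⊢ p0

Result: YES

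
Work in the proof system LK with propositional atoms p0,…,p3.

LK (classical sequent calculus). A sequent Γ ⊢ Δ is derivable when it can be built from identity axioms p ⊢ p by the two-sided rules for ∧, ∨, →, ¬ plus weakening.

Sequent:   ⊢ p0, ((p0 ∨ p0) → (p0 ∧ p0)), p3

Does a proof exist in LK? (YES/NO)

Derivation trace:
[WR]  ⊢ p0, ((p0 ∨ p0) → (p0 ∧ p0)), p3
  [→R]  ⊢ p0, ((p0 ∨ p0) → (p0 ∧ p0))
    [∨L] (p0 ∨ p0) ⊢ (p0 ∧ p0), p0
      [Ax] p0 ⊢ p0
      [∧R] p0 ⊢ (p0 ∧ p0)
        [Ax] p0 ⊢ p0
        [Ax] p0 ⊢ p0

Result: YES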